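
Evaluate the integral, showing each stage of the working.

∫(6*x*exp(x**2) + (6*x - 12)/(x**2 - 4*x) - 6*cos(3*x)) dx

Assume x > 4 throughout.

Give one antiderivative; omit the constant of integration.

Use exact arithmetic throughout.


Step 1. Rewrite: now ∫(6*x*exp(x**2)) dx + ∫((6*x - 12)/(x**2 - 4*x)) dx + ∫(-6*cos(3*x)) dx.
Step 2. Decompose ∫((6*x - 12)/(x**2 - 4*x)) dx by partial fractions, (6*x - 12)/(x**2 - 4*x) = 3/(x - 4) + 3/x: now ∫(3/x) dx + ∫(6*x*exp(x**2)) dx + ∫(3/(x - 4)) dx + ∫(-6*cos(3*x)) dx.
Step 3. Evaluate the standard form [assuming x > 0]: now 3*log(x) + ∫(6*x*exp(x**2)) dx + ∫(3/(x - 4)) dx + ∫(-6*cos(3*x)) dx.
Step 4. Evaluate the standard form [assuming x > 4]: now 3*log(x) + 3*log(x - 4) + ∫(6*x*exp(x**2)) dx + ∫(-6*cos(3*x)) dx.
Step 5. Substitute u = x**2, turning ∫(6*x*exp(x**2)) dx into ∫(3*exp(u)) du: now 3*log(x) + 3*log(x - 4) + ∫(3*exp(u)) du + ∫(-6*cos(3*x)) dx.
Step 6. Evaluate the standard form: now 3*exp(u) + 3*log(x) + 3*log(x - 4) + ∫(-6*cos(3*x)) dx.
Step 7. Substitute back u = x**2: now 3*exp(x**2) + 3*log(x) + 3*log(x - 4) + ∫(-6*cos(3*x)) dx.
Step 8. Evaluate the standard form: now 3*exp(x**2) + 3*log(x) + 3*log(x - 4) - 2*sin(3*x).
Answer: 3*exp(x**2) + 3*log(x) + 3*log(x - 4) - 2*sin(3*x).


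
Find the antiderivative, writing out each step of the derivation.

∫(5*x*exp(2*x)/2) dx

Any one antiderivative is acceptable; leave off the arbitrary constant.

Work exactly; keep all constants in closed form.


Step 1. Integrate ∫(5*x*exp(2*x)/2) dx by parts with u = x, dv = (5*exp(2*x)/2) dx, so v = 5*exp(2*x)/4: now 5*x*exp(2*x)/4 + ∫(-5*exp(2*x)/4) dx.
Step 2. Evaluate the standard form: now 5*x*exp(2*x)/4 - 5*exp(2*x)/8.
Answer: 5*x*exp(2*x)/4 - 5*exp(2*x)/8.


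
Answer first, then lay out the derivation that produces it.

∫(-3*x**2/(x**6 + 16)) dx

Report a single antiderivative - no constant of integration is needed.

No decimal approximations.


The answer is -atan(x**3/4)/4.
Step 1. Substitute u = x**3, turning ∫(-3*x**2/(x**6 + 16)) dx into ∫(-1/(u**2 + 16)) du: now ∫(-1/(u**2 + 16)) du.
Step 2. Evaluate the standard form: now -atan(u/4)/4.
Step 3. Substitute back u = x**3: now -atan(x**3/4)/4.
Answer: -atan(x**3/4)/4.


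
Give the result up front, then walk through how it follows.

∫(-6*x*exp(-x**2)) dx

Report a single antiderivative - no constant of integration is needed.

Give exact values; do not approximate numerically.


The answer is 3*exp(-x**2).
Step 1. Substitute u = x**2, turning ∫(-6*x*exp(-x**2)) dx into ∫(-3*exp(-u)) du: now ∫(-3*exp(-u)) du.
Step 2. Evaluate the standard form: now 3*exp(-u).
Step 3. Substitute back u = x**2: now 3*exp(-x**2).
Answer: 3*exp(-x**2).


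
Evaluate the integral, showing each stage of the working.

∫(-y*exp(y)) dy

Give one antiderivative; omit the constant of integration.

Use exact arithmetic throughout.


Step 1. Integrate ∫(-y*exp(y)) dy by parts with u = y, dv = (-exp(y)) dy, so v = -exp(y): now -y*exp(y) + ∫(exp(y)) dy.
Step 2. Evaluate the standard form: now -y*exp(y) + exp(y).
Answer: -y*exp(y) + exp(y).


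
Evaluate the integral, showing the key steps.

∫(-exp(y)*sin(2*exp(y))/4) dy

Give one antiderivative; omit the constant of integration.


Step 1. Substitute u = exp(y), turning ∫(-exp(y)*sin(2*exp(y))/4) dy into ∫(-sin(2*u)/4) du: now ∫(-sin(2*u)/4) du.
Step 2. Evaluate the standard form: now cos(2*u)/8.
Step 3. Substitute back u = exp(y): now cos(2*exp(y))/8.
Answer: cos(2*exp(y))/8.


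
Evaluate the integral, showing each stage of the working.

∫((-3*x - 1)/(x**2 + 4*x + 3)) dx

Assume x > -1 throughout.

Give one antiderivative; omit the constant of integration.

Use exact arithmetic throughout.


Step 1. Decompose ∫((-3*x - 1)/(x**2 + 4*x + 3)) dx by partial fractions, (-3*x - 1)/(x**2 + 4*x + 3) = -4/(x + 3) + 1/(x + 1): now ∫(1/(x + 1)) dx + ∫(-4/(x + 3)) dx.
Step 2. Evaluate the standard form [assuming x > -1]: now log(x + 1) + ∫(-4/(x + 3)) dx.
Step 3. Evaluate the standard form [assuming x > -3]: now log(x + 1) - 4*log(x + 3).
Answer: log(x + 1) - 4*log(x + 3).


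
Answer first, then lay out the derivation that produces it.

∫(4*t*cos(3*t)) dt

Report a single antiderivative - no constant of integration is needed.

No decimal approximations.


The answer is 4*t*sin(3*t)/3 + 4*cos(3*t)/9.
Step 1. Integrate ∫(4*t*cos(3*t)) dt by parts with u = t, dv = (4*cos(3*t)) dt, so v = 4*sin(3*t)/3: now 4*t*sin(3*t)/3 + ∫(-4*sin(3*t)/3) dt.
Step 2. Evaluate the standard form: now 4*t*sin(3*t)/3 + 4*cos(3*t)/9.
Answer: 4*t*sin(3*t)/3 + 4*cos(3*t)/9.


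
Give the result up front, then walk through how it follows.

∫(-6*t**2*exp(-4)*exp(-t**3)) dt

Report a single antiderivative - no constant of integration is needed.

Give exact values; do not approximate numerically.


The answer is 2*exp(-t**3 - 4).
Step 1. Substitute u = t**3 + 4, turning ∫(-6*t**2*exp(-4)*exp(-t**3)) dt into ∫(-2*exp(-u)) du: now ∫(-2*exp(-u)) du.
Step 2. Evaluate the standard form: now 2*exp(-u).
Step 3. Substitute back u = t**3 + 4: now 2*exp(-t**3 - 4).
Answer: 2*exp(-t**3 - 4).


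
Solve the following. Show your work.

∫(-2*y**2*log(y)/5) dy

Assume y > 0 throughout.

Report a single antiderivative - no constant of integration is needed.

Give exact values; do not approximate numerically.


Step 1. Integrate ∫(-2*y**2*log(y)/5) dy by parts with u = log(y), dv = (-2*y**2/5) dy, so v = -2*y**3/15 [assuming y > 0]: now -2*y**3*log(y)/15 + ∫(2*y**2/15) dy.
Step 2. Evaluate the standard form: now -2*y**3*log(y)/15 + 2*y**3/45.
Answer: -2*y**3*log(y)/15 + 2*y**3/45.


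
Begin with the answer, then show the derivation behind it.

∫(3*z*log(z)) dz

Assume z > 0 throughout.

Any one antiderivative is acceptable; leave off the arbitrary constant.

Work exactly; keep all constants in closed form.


The answer is 3*z**2*log(z)/2 - 3*z**2/4.
Step 1. Integrate ∫(3*z*log(z)) dz by parts with u = log(z), dv = (3*z) dz, so v = 3*z**2/2 [assuming z > 0]: now 3*z**2*log(z)/2 + ∫(-3*z/2) dz.
Step 2. Evaluate the standard form: now 3*z**2*log(z)/2 - 3*z**2/4.
Answer: 3*z**2*log(z)/2 - 3*z**2/4.


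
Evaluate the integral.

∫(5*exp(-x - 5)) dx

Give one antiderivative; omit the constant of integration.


Answer: -5*exp(-x - 5).


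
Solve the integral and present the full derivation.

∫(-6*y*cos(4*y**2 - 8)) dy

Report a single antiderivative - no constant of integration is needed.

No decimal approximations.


Step 1. Substitute u = y**2 - 2, turning ∫(-6*y*cos(4*y**2 - 8)) dy into ∫(-3*cos(4*u)) du: now ∫(-3*cos(4*u)) du.
Step 2. Evaluate the standard form: now -3*sin(4*u)/4.
Step 3. Substitute back u = y**2 - 2: now -3*sin(4*y**2 - 8)/4.
Answer: -3*sin(4*y**2 - 8)/4.


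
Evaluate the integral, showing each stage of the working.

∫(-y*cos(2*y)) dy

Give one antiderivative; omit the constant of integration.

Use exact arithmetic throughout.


Step 1. Integrate ∫(-y*cos(2*y)) dy by parts with u = y, dv = (-cos(2*y)) dy, so v = -sin(2*y)/2: now -y*sin(2*y)/2 + ∫(sin(2*y)/2) dy.
Step 2. Evaluate the standard form: now -y*sin(2*y)/2 - cos(2*y)/4.
Answer: -y*sin(2*y)/2 - cos(2*y)/4.


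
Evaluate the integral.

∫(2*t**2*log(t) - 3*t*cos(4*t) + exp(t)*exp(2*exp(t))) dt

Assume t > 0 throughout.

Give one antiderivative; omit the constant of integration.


Answer: 2*t**3*log(t)/3 - 2*t**3/9 - 3*t*sin(4*t)/4 + exp(2*exp(t))/2 - 3*cos(4*t)/16.


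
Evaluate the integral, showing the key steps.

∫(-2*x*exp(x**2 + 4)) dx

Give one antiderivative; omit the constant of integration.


Step 1. Substitute u = x**2 + 4, turning ∫(-2*x*exp(x**2 + 4)) dx into ∫(-exp(u)) du: now ∫(-exp(u)) du.
Step 2. Evaluate the standard form: now -exp(u).
Step 3. Substitute back u = x**2 + 4: now -exp(x**2 + 4).
Answer: -exp(x**2 + 4).


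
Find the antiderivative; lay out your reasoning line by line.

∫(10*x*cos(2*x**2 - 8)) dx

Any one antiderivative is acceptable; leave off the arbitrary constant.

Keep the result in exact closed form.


Step 1. Substitute u = x**2 - 4, turning ∫(10*x*cos(2*x**2 - 8)) dx into ∫(5*cos(2*u)) du: now ∫(5*cos(2*u)) du.
Step 2. Evaluate the standard form: now 5*sin(2*u)/2.
Step 3. Substitute back u = x**2 - 4: now 5*sin(2*x**2 - 8)/2.
Answer: 5*sin(2*x**2 - 8)/2.


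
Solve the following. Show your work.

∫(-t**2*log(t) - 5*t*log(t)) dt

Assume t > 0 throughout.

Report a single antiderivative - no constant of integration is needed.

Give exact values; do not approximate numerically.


Step 1. Rewrite: now ∫(-5*t*log(t)) dt + ∫(-t**2*log(t)) dt.
Step 2. Integrate ∫(-5*t*log(t)) dt by parts with u = log(t), dv = (-5*t) dt, so v = -5*t**2/2 [assuming t > 0]: now -5*t**2*log(t)/2 + ∫(5*t/2) dt + ∫(-t**2*log(t)) dt.
Step 3. Evaluate the standard form: now -5*t**2*log(t)/2 + 5*t**2/4 + ∫(-t**2*log(t)) dt.
Step 4. Integrate ∫(-t**2*log(t)) dt by parts with u = log(t), dv = (-t**2) dt, so v = -t**3/3 [assuming t > 0]: now -t**3*log(t)/3 - 5*t**2*log(t)/2 + 5*t**2/4 + ∫(t**2/3) dt.
Step 5. Evaluate the standard form: now -t**3*log(t)/3 + t**3/9 - 5*t**2*log(t)/2 + 5*t**2/4.
Answer: -t**3*log(t)/3 + t**3/9 - 5*t**2*log(t)/2 + 5*t**2/4.


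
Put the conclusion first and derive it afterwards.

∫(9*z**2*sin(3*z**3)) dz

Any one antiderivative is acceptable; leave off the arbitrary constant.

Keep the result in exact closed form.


The answer is -cos(3*z**3).
Step 1. Substitute u = z**3, turning ∫(9*z**2*sin(3*z**3)) dz into ∫(3*sin(3*u)) du: now ∫(3*sin(3*u)) du.
Step 2. Evaluate the standard form: now -cos(3*u).
Step 3. Substitute back u = z**3: now -cos(3*z**3).
Answer: -cos(3*z**3).


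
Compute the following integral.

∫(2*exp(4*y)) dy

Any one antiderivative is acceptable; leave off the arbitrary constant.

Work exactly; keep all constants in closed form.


Answer: exp(4*y)/2.


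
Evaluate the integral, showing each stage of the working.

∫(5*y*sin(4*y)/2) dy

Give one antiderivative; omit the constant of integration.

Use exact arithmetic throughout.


Step 1. Integrate ∫(5*y*sin(4*y)/2) dy by parts with u = y, dv = (5*sin(4*y)/2) dy, so v = -5*cos(4*y)/8: now -5*y*cos(4*y)/8 + ∫(5*cos(4*y)/8) dy.
Step 2. Evaluate the standard form: now -5*y*cos(4*y)/8 + 5*sin(4*y)/32.
Answer: -5*y*cos(4*y)/8 + 5*sin(4*y)/32.


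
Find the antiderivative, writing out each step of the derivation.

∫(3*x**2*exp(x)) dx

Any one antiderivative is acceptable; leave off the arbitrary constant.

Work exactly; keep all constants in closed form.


Step 1. Integrate ∫(3*x**2*exp(x)) dx by parts with u = x**2, dv = (3*exp(x)) dx, so v = 3*exp(x): now 3*x**2*exp(x) + ∫(-6*x*exp(x)) dx.
Step 2. Integrate ∫(-6*x*exp(x)) dx by parts with u = x, dv = (-6*exp(x)) dx, so v = -6*exp(x): now 3*x**2*exp(x) - 6*x*exp(x) + ∫(6*exp(x)) dx.
Step 3. Evaluate the standard form: now 3*x**2*exp(x) - 6*x*exp(x) + 6*exp(x).
Answer: 3*x**2*exp(x) - 6*x*exp(x) + 6*exp(x).


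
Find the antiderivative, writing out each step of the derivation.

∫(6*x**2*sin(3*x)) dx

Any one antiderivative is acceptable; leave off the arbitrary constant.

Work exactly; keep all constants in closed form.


Step 1. Integrate ∫(6*x**2*sin(3*x)) dx by parts with u = x**2, dv = (6*sin(3*x)) dx, so v = -2*cos(3*x): now -2*x**2*cos(3*x) + ∫(4*x*cos(3*x)) dx.
Step 2. Integrate ∫(4*x*cos(3*x)) dx by parts with u = x, dv = (4*cos(3*x)) dx, so v = 4*sin(3*x)/3: now -2*x**2*cos(3*x) + 4*x*sin(3*x)/3 + ∫(-4*sin(3*x)/3) dx.
Step 3. Evaluate the standard form: now -2*x**2*cos(3*x) + 4*x*sin(3*x)/3 + 4*cos(3*x)/9.
Answer: -2*x**2*cos(3*x) + 4*x*sin(3*x)/3 + 4*cos(3*x)/9.


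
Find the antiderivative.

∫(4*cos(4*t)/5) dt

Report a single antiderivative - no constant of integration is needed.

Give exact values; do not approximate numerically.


Answer: sin(4*t)/5.


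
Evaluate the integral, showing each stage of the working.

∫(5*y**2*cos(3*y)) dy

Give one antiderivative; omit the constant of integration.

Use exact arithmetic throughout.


Step 1. Integrate ∫(5*y**2*cos(3*y)) dy by parts with u = y**2, dv = (5*cos(3*y)) dy, so v = 5*sin(3*y)/3: now 5*y**2*sin(3*y)/3 + ∫(-10*y*sin(3*y)/3) dy.
Step 2. Integrate ∫(-10*y*sin(3*y)/3) dy by parts with u = y, dv = (-10*sin(3*y)/3) dy, so v = 10*cos(3*y)/9: now 5*y**2*sin(3*y)/3 + 10*y*cos(3*y)/9 + ∫(-10*cos(3*y)/9) dy.
Step 3. Evaluate the standard form: now 5*y**2*sin(3*y)/3 + 10*y*cos(3*y)/9 - 10*sin(3*y)/27.
Answer: 5*y**2*sin(3*y)/3 + 10*y*cos(3*y)/9 - 10*sin(3*y)/27.


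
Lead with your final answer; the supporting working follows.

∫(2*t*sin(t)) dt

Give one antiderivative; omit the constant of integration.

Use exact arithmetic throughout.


The answer is -2*t*cos(t) + 2*sin(t).
Step 1. Integrate ∫(2*t*sin(t)) dt by parts with u = t, dv = (2*sin(t)) dt, so v = -2*cos(t): now -2*t*cos(t) + ∫(2*cos(t)) dt.
Step 2. Evaluate the standard form: now -2*t*cos(t) + 2*sin(t).
Answer: -2*t*cos(t) + 2*sin(t).


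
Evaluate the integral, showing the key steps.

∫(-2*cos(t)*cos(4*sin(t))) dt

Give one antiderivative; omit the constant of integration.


Step 1. Substitute u = sin(t), turning ∫(-2*cos(t)*cos(4*sin(t))) dt into ∫(-2*cos(4*u)) du: now ∫(-2*cos(4*u)) du.
Step 2. Evaluate the standard form: now -sin(4*u)/2.
Step 3. Substitute back u = sin(t): now -sin(4*sin(t))/2.
Answer: -sin(4*sin(t))/2.


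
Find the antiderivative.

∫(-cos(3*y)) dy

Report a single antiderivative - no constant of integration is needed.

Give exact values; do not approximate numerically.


Answer: -sin(3*y)/3.


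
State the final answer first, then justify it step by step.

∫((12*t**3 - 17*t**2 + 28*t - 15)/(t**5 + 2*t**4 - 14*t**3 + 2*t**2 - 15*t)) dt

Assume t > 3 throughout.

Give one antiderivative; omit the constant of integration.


The answer is log(t) + log(t - 3) - 2*log(t + 5) - atan(t).
Step 1. Decompose ∫((12*t**3 - 17*t**2 + 28*t - 15)/(t**5 + 2*t**4 - 14*t**3 + 2*t**2 - 15*t)) dt by partial fractions, (12*t**3 - 17*t**2 + 28*t - 15)/(t**5 + 2*t**4 - 14*t**3 + 2*t**2 - 15*t) = -1/(t**2 + 1) - 2/(t + 5) + 1/(t - 3) + 1/t: now ∫(1/t) dt + ∫(1/(t - 3)) dt + ∫(-2/(t + 5)) dt + ∫(-1/(t**2 + 1)) dt.
Step 2. Evaluate the standard form [assuming t > -5]: now -2*log(t + 5) + ∫(1/t) dt + ∫(1/(t - 3)) dt + ∫(-1/(t**2 + 1)) dt.
Step 3. Evaluate the standard form [assuming t > 3]: now log(t - 3) - 2*log(t + 5) + ∫(1/t) dt + ∫(-1/(t**2 + 1)) dt.
Step 4. Evaluate the standard form [assuming t > 0]: now log(t) + log(t - 3) - 2*log(t + 5) + ∫(-1/(t**2 + 1)) dt.
Step 5. Evaluate the standard form: now log(t) + log(t - 3) - 2*log(t + 5) - atan(t).
Answer: log(t) + log(t - 3) - 2*log(t + 5) - atan(t).


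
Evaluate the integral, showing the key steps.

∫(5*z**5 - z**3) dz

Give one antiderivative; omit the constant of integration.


Step 1. Rewrite: now ∫(-z**3) dz + ∫(5*z**5) dz.
Step 2. Evaluate the standard form: now -z**4/4 + ∫(5*z**5) dz.
Step 3. Evaluate the standard form: now 5*z**6/6 - z**4/4.
Answer: 5*z**6/6 - z**4/4.


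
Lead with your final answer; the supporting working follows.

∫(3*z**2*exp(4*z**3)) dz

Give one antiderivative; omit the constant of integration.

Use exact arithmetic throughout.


The answer is exp(4*z**3)/4.
Step 1. Substitute u = z**3, turning ∫(3*z**2*exp(4*z**3)) dz into ∫(exp(4*u)) du: now ∫(exp(4*u)) du.
Step 2. Evaluate the standard form: now exp(4*u)/4.
Step 3. Substitute back u = z**3: now exp(4*z**3)/4.
Answer: exp(4*z**3)/4.


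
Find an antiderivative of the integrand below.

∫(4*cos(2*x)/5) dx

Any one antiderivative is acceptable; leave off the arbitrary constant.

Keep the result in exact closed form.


Answer: 2*sin(2*x)/5.


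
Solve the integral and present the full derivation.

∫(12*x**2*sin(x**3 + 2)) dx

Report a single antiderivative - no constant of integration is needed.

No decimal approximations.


Step 1. Substitute u = x**3 + 2, turning ∫(12*x**2*sin(x**3 + 2)) dx into ∫(4*sin(u)) du: now ∫(4*sin(u)) du.
Step 2. Evaluate the standard form: now -4*cos(u).
Step 3. Substitute back u = x**3 + 2: now -4*cos(x**3 + 2).
Answer: -4*cos(x**3 + 2).


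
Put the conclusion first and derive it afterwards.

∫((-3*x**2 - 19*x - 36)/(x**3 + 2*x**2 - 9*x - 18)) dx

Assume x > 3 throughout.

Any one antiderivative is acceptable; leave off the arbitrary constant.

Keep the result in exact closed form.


The answer is -4*log(x - 3) + 2*log(x + 2) - log(x + 3).
Step 1. Decompose ∫((-3*x**2 - 19*x - 36)/(x**3 + 2*x**2 - 9*x - 18)) dx by partial fractions, (-3*x**2 - 19*x - 36)/(x**3 + 2*x**2 - 9*x - 18) = -1/(x + 3) + 2/(x + 2) - 4/(x - 3): now ∫(-4/(x - 3)) dx + ∫(2/(x + 2)) dx + ∫(-1/(x + 3)) dx.
Step 2. Evaluate the standard form [assuming x > -2]: now 2*log(x + 2) + ∫(-4/(x - 3)) dx + ∫(-1/(x + 3)) dx.
Step 3. Evaluate the standard form [assuming x > 3]: now -4*log(x - 3) + 2*log(x + 2) + ∫(-1/(x + 3)) dx.
Step 4. Evaluate the standard form [assuming x > -3]: now -4*log(x - 3) + 2*log(x + 2) - log(x + 3).
Answer: -4*log(x - 3) + 2*log(x + 2) - log(x + 3).


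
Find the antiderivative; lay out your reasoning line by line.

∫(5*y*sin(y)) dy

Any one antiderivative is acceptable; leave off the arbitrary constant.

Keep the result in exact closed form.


Step 1. Integrate ∫(5*y*sin(y)) dy by parts with u = y, dv = (5*sin(y)) dy, so v = -5*cos(y): now -5*y*cos(y) + ∫(5*cos(y)) dy.
Step 2. Evaluate the standard form: now -5*y*cos(y) + 5*sin(y).
Answer: -5*y*cos(y) + 5*sin(y).


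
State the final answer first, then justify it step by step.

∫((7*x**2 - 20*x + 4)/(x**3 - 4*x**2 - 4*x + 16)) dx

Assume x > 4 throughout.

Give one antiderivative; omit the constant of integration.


The answer is 3*log(x - 4) + log(x - 2) + 3*log(x + 2).
Step 1. Decompose ∫((7*x**2 - 20*x + 4)/(x**3 - 4*x**2 - 4*x + 16)) dx by partial fractions, (7*x**2 - 20*x + 4)/(x**3 - 4*x**2 - 4*x + 16) = 3/(x + 2) + 1/(x - 2) + 3/(x - 4): now ∫(3/(x - 4)) dx + ∫(1/(x - 2)) dx + ∫(3/(x + 2)) dx.
Step 2. Evaluate the standard form [assuming x > 2]: now log(x - 2) + ∫(3/(x - 4)) dx + ∫(3/(x + 2)) dx.
Step 3. Evaluate the standard form [assuming x > 4]: now 3*log(x - 4) + log(x - 2) + ∫(3/(x + 2)) dx.
Step 4. Evaluate the standard form [assuming x > -2]: now 3*log(x - 4) + log(x - 2) + 3*log(x + 2).
Answer: 3*log(x - 4) + log(x - 2) + 3*log(x + 2).


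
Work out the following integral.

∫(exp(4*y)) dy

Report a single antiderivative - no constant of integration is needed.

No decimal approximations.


Answer: exp(4*y)/4.


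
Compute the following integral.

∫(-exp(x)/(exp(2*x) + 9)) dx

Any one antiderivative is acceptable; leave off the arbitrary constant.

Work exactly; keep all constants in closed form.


Answer: -atan(exp(x)/3)/3.


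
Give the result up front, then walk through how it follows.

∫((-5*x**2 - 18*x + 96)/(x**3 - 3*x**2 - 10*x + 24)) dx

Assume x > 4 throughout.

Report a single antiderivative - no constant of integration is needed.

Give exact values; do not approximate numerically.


The answer is -4*log(x - 4) - 4*log(x - 2) + 3*log(x + 3).
Step 1. Decompose ∫((-5*x**2 - 18*x + 96)/(x**3 - 3*x**2 - 10*x + 24)) dx by partial fractions, (-5*x**2 - 18*x + 96)/(x**3 - 3*x**2 - 10*x + 24) = 3/(x + 3) - 4/(x - 2) - 4/(x - 4): now ∫(-4/(x - 4)) dx + ∫(-4/(x - 2)) dx + ∫(3/(x + 3)) dx.
Step 2. Evaluate the standard form [assuming x > 2]: now -4*log(x - 2) + ∫(-4/(x - 4)) dx + ∫(3/(x + 3)) dx.
Step 3. Evaluate the standard form [assuming x > -3]: now -4*log(x - 2) + 3*log(x + 3) + ∫(-4/(x - 4)) dx.
Step 4. Evaluate the standard form [assuming x > 4]: now -4*log(x - 4) - 4*log(x - 2) + 3*log(x + 3).
Answer: -4*log(x - 4) - 4*log(x - 2) + 3*log(x + 3).


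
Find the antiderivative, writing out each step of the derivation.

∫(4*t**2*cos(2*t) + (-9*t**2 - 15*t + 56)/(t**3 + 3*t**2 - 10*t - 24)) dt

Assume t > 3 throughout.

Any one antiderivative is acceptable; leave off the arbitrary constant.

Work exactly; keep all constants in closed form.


Step 1. Rewrite: now ∫(4*t**2*cos(2*t)) dt + ∫((-9*t**2 - 15*t + 56)/(t**3 + 3*t**2 - 10*t - 24)) dt.
Step 2. Decompose ∫((-9*t**2 - 15*t + 56)/(t**3 + 3*t**2 - 10*t - 24)) dt by partial fractions, (-9*t**2 - 15*t + 56)/(t**3 + 3*t**2 - 10*t - 24) = -2/(t + 4) - 5/(t + 2) - 2/(t - 3): now ∫(4*t**2*cos(2*t)) dt + ∫(-2/(t - 3)) dt + ∫(-5/(t + 2)) dt + ∫(-2/(t + 4)) dt.
Step 3. Evaluate the standard form [assuming t > -2]: now -5*log(t + 2) + ∫(4*t**2*cos(2*t)) dt + ∫(-2/(t - 3)) dt + ∫(-2/(t + 4)) dt.
Step 4. Evaluate the standard form [assuming t > -4]: now -5*log(t + 2) - 2*log(t + 4) + ∫(4*t**2*cos(2*t)) dt + ∫(-2/(t - 3)) dt.
Step 5. Evaluate the standard form [assuming t > 3]: now -2*log(t - 3) - 5*log(t + 2) - 2*log(t + 4) + ∫(4*t**2*cos(2*t)) dt.
Step 6. Integrate ∫(4*t**2*cos(2*t)) dt by parts with u = t**2, dv = (4*cos(2*t)) dt, so v = 2*sin(2*t): now 2*t**2*sin(2*t) - 2*log(t - 3) - 5*log(t + 2) - 2*log(t + 4) + ∫(-4*t*sin(2*t)) dt.
Step 7. Integrate ∫(-4*t*sin(2*t)) dt by parts with u = t, dv = (-4*sin(2*t)) dt, so v = 2*cos(2*t): now 2*t**2*sin(2*t) + 2*t*cos(2*t) - 2*log(t - 3) - 5*log(t + 2) - 2*log(t + 4) + ∫(-2*cos(2*t)) dt.
Step 8. Evaluate the standard form: now 2*t**2*sin(2*t) + 2*t*cos(2*t) - 2*log(t - 3) - 5*log(t + 2) - 2*log(t + 4) - sin(2*t).
Answer: 2*t**2*sin(2*t) + 2*t*cos(2*t) - 2*log(t - 3) - 5*log(t + 2) - 2*log(t + 4) - sin(2*t).


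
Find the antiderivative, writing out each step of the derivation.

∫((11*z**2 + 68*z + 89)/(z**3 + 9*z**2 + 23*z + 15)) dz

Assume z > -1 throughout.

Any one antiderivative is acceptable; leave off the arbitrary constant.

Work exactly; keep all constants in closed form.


Step 1. Decompose ∫((11*z**2 + 68*z + 89)/(z**3 + 9*z**2 + 23*z + 15)) dz by partial fractions, (11*z**2 + 68*z + 89)/(z**3 + 9*z**2 + 23*z + 15) = 3/(z + 5) + 4/(z + 3) + 4/(z + 1): now ∫(4/(z + 1)) dz + ∫(4/(z + 3)) dz + ∫(3/(z + 5)) dz.
Step 2. Evaluate the standard form [assuming z > -5]: now 3*log(z + 5) + ∫(4/(z + 1)) dz + ∫(4/(z + 3)) dz.
Step 3. Evaluate the standard form [assuming z > -1]: now 4*log(z + 1) + 3*log(z + 5) + ∫(4/(z + 3)) dz.
Step 4. Evaluate the standard form [assuming z > -3]: now 4*log(z + 1) + 4*log(z + 3) + 3*log(z + 5).
Answer: 4*log(z + 1) + 4*log(z + 3) + 3*log(z + 5).


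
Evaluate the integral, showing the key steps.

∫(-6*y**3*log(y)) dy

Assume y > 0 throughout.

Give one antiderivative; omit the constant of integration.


Step 1. Integrate ∫(-6*y**3*log(y)) dy by parts with u = log(y), dv = (-6*y**3) dy, so v = -3*y**4/2 [assuming y > 0]: now -3*y**4*log(y)/2 + ∫(3*y**3/2) dy.
Step 2. Evaluate the standard form: now -3*y**4*log(y)/2 + 3*y**4/8.
Answer: -3*y**4*log(y)/2 + 3*y**4/8.


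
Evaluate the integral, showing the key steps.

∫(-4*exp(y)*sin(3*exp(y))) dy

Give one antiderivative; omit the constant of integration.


Step 1. Substitute u = exp(y), turning ∫(-4*exp(y)*sin(3*exp(y))) dy into ∫(-4*sin(3*u)) du: now ∫(-4*sin(3*u)) du.
Step 2. Evaluate the standard form: now 4*cos(3*u)/3.
Step 3. Substitute back u = exp(y): now 4*cos(3*exp(y))/3.
Answer: 4*cos(3*exp(y))/3.


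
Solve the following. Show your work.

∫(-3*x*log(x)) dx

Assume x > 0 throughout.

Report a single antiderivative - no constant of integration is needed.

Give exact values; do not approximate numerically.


Step 1. Integrate ∫(-3*x*log(x)) dx by parts with u = log(x), dv = (-3*x) dx, so v = -3*x**2/2 [assuming x > 0]: now -3*x**2*log(x)/2 + ∫(3*x/2) dx.
Step 2. Evaluate the standard form: now -3*x**2*log(x)/2 + 3*x**2/4.
Answer: -3*x**2*log(x)/2 + 3*x**2/4.


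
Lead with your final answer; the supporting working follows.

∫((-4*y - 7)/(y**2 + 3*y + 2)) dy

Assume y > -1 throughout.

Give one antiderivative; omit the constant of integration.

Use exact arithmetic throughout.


The answer is -3*log(y + 1) - log(y + 2).
Step 1. Decompose ∫((-4*y - 7)/(y**2 + 3*y + 2)) dy by partial fractions, (-4*y - 7)/(y**2 + 3*y + 2) = -1/(y + 2) - 3/(y + 1): now ∫(-3/(y + 1)) dy + ∫(-1/(y + 2)) dy.
Step 2. Evaluate the standard form [assuming y > -2]: now -log(y + 2) + ∫(-3/(y + 1)) dy.
Step 3. Evaluate the standard form [assuming y > -1]: now -3*log(y + 1) - log(y + 2).
Answer: -3*log(y + 1) - log(y + 2).


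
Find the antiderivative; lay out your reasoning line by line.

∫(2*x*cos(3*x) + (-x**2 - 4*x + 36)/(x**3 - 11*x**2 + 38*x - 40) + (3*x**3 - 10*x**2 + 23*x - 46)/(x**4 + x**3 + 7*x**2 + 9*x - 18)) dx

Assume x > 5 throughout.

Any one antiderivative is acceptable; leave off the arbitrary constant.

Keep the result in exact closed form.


Step 1. Rewrite: now ∫(2*x*cos(3*x)) dx + ∫((-x**2 - 4*x + 36)/(x**3 - 11*x**2 + 38*x - 40)) dx + ∫((3*x**3 - 10*x**2 + 23*x - 46)/(x**4 + x**3 + 7*x**2 + 9*x - 18)) dx.
Step 2. Integrate ∫(2*x*cos(3*x)) dx by parts with u = x, dv = (2*cos(3*x)) dx, so v = 2*sin(3*x)/3: now 2*x*sin(3*x)/3 + ∫((-x**2 - 4*x + 36)/(x**3 - 11*x**2 + 38*x - 40)) dx + ∫((3*x**3 - 10*x**2 + 23*x - 46)/(x**4 + x**3 + 7*x**2 + 9*x - 18)) dx + ∫(-2*sin(3*x)/3) dx.
Step 3. Evaluate the standard form: now 2*x*sin(3*x)/3 + 2*cos(3*x)/9 + ∫((-x**2 - 4*x + 36)/(x**3 - 11*x**2 + 38*x - 40)) dx + ∫((3*x**3 - 10*x**2 + 23*x - 46)/(x**4 + x**3 + 7*x**2 + 9*x - 18)) dx.
Step 4. Decompose ∫((-x**2 - 4*x + 36)/(x**3 - 11*x**2 + 38*x - 40)) dx by partial fractions, (-x**2 - 4*x + 36)/(x**3 - 11*x**2 + 38*x - 40) = 4/(x - 2) - 2/(x - 4) - 3/(x - 5): now 2*x*sin(3*x)/3 + 2*cos(3*x)/9 + ∫((3*x**3 - 10*x**2 + 23*x - 46)/(x**4 + x**3 + 7*x**2 + 9*x - 18)) dx + ∫(-3/(x - 5)) dx + ∫(-2/(x - 4)) dx + ∫(4/(x - 2)) dx.
Step 5. Evaluate the standard form [assuming x > 2]: now 2*x*sin(3*x)/3 + 4*log(x - 2) + 2*cos(3*x)/9 + ∫((3*x**3 - 10*x**2 + 23*x - 46)/(x**4 + x**3 + 7*x**2 + 9*x - 18)) dx + ∫(-3/(x - 5)) dx + ∫(-2/(x - 4)) dx.
Step 6. Evaluate the standard form [assuming x > 5]: now 2*x*sin(3*x)/3 - 3*log(x - 5) + 4*log(x - 2) + 2*cos(3*x)/9 + ∫((3*x**3 - 10*x**2 + 23*x - 46)/(x**4 + x**3 + 7*x**2 + 9*x - 18)) dx + ∫(-2/(x - 4)) dx.
Step 7. Evaluate the standard form [assuming x > 4]: now 2*x*sin(3*x)/3 - 3*log(x - 5) - 2*log(x - 4) + 4*log(x - 2) + 2*cos(3*x)/9 + ∫((3*x**3 - 10*x**2 + 23*x - 46)/(x**4 + x**3 + 7*x**2 + 9*x - 18)) dx.
Step 8. Decompose ∫((3*x**3 - 10*x**2 + 23*x - 46)/(x**4 + x**3 + 7*x**2 + 9*x - 18)) dx by partial fractions, (3*x**3 - 10*x**2 + 23*x - 46)/(x**4 + x**3 + 7*x**2 + 9*x - 18) = -4/(x**2 + 9) + 4/(x + 2) - 1/(x - 1): now 2*x*sin(3*x)/3 - 3*log(x - 5) - 2*log(x - 4) + 4*log(x - 2) + 2*cos(3*x)/9 + ∫(-1/(x - 1)) dx + ∫(4/(x + 2)) dx + ∫(-4/(x**2 + 9)) dx.
Step 9. Evaluate the standard form [assuming x > 1]: now 2*x*sin(3*x)/3 - 3*log(x - 5) - 2*log(x - 4) + 4*log(x - 2) - log(x - 1) + 2*cos(3*x)/9 + ∫(4/(x + 2)) dx + ∫(-4/(x**2 + 9)) dx.
Step 10. Evaluate the standard form [assuming x > -2]: now 2*x*sin(3*x)/3 - 3*log(x - 5) - 2*log(x - 4) + 4*log(x - 2) - log(x - 1) + 4*log(x + 2) + 2*cos(3*x)/9 + ∫(-4/(x**2 + 9)) dx.
Step 11. Evaluate the standard form: now 2*x*sin(3*x)/3 - 3*log(x - 5) - 2*log(x - 4) + 4*log(x - 2) - log(x - 1) + 4*log(x + 2) + 2*cos(3*x)/9 - 4*atan(x/3)/3.
Answer: 2*x*sin(3*x)/3 - 3*log(x - 5) - 2*log(x - 4) + 4*log(x - 2) - log(x - 1) + 4*log(x + 2) + 2*cos(3*x)/9 - 4*atan(x/3)/3.


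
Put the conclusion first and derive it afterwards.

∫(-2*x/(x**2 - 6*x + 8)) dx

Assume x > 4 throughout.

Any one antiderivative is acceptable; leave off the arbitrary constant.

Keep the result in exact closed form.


The answer is -4*log(x - 4) + 2*log(x - 2).
Step 1. Decompose ∫(-2*x/(x**2 - 6*x + 8)) dx by partial fractions, -2*x/(x**2 - 6*x + 8) = 2/(x - 2) - 4/(x - 4): now ∫(-4/(x - 4)) dx + ∫(2/(x - 2)) dx.
Step 2. Evaluate the standard form [assuming x > 2]: now 2*log(x - 2) + ∫(-4/(x - 4)) dx.
Step 3. Evaluate the standard form [assuming x > 4]: now -4*log(x - 4) + 2*log(x - 2).
Answer: -4*log(x - 4) + 2*log(x - 2).


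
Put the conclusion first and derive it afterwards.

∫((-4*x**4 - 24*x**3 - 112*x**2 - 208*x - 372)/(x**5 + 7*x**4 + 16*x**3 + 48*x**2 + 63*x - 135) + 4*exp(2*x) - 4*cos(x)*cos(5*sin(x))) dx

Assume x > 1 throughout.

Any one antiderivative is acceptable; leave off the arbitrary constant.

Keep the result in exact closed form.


The answer is 2*exp(2*x) - 3*log(x - 1) + 3*log(x + 3) - 4*log(x + 5) - 4*sin(5*sin(x))/5 - 4*atan(x/3)/3.
Step 1. Rewrite: now ∫((-4*x**4 - 24*x**3 - 112*x**2 - 208*x - 372)/(x**5 + 7*x**4 + 16*x**3 + 48*x**2 + 63*x - 135)) dx + ∫(-4*cos(x)*cos(5*sin(x))) dx + ∫(4*exp(2*x)) dx.
Step 2. Evaluate the standard form: now 2*exp(2*x) + ∫((-4*x**4 - 24*x**3 - 112*x**2 - 208*x - 372)/(x**5 + 7*x**4 + 16*x**3 + 48*x**2 + 63*x - 135)) dx + ∫(-4*cos(x)*cos(5*sin(x))) dx.
Step 3. Substitute u = sin(x), turning ∫(-4*cos(x)*cos(5*sin(x))) dx into ∫(-4*cos(5*u)) du: now 2*exp(2*x) + ∫((-4*x**4 - 24*x**3 - 112*x**2 - 208*x - 372)/(x**5 + 7*x**4 + 16*x**3 + 48*x**2 + 63*x - 135)) dx + ∫(-4*cos(5*u)) du.
Step 4. Evaluate the standard form: now 2*exp(2*x) - 4*sin(5*u)/5 + ∫((-4*x**4 - 24*x**3 - 112*x**2 - 208*x - 372)/(x**5 + 7*x**4 + 16*x**3 + 48*x**2 + 63*x - 135)) dx.
Step 5. Substitute back u = sin(x): now 2*exp(2*x) - 4*sin(5*sin(x))/5 + ∫((-4*x**4 - 24*x**3 - 112*x**2 - 208*x - 372)/(x**5 + 7*x**4 + 16*x**3 + 48*x**2 + 63*x - 135)) dx.
Step 6. Decompose ∫((-4*x**4 - 24*x**3 - 112*x**2 - 208*x - 372)/(x**5 + 7*x**4 + 16*x**3 + 48*x**2 + 63*x - 135)) dx by partial fractions, (-4*x**4 - 24*x**3 - 112*x**2 - 208*x - 372)/(x**5 + 7*x**4 + 16*x**3 + 48*x**2 + 63*x - 135) = -4/(x**2 + 9) - 4/(x + 5) + 3/(x + 3) - 3/(x - 1): now 2*exp(2*x) - 4*sin(5*sin(x))/5 + ∫(-3/(x - 1)) dx + ∫(3/(x + 3)) dx + ∫(-4/(x + 5)) dx + ∫(-4/(x**2 + 9)) dx.
Step 7. Evaluate the standard form [assuming x > -3]: now 2*exp(2*x) + 3*log(x + 3) - 4*sin(5*sin(x))/5 + ∫(-3/(x - 1)) dx + ∫(-4/(x + 5)) dx + ∫(-4/(x**2 + 9)) dx.
Step 8. Evaluate the standard form [assuming x > 1]: now 2*exp(2*x) - 3*log(x - 1) + 3*log(x + 3) - 4*sin(5*sin(x))/5 + ∫(-4/(x + 5)) dx + ∫(-4/(x**2 + 9)) dx.
Step 9. Evaluate the standard form [assuming x > -5]: now 2*exp(2*x) - 3*log(x - 1) + 3*log(x + 3) - 4*log(x + 5) - 4*sin(5*sin(x))/5 + ∫(-4/(x**2 + 9)) dx.
Step 10. Evaluate the standard form: now 2*exp(2*x) - 3*log(x - 1) + 3*log(x + 3) - 4*log(x + 5) - 4*sin(5*sin(x))/5 - 4*atan(x/3)/3.
Answer: 2*exp(2*x) - 3*log(x - 1) + 3*log(x + 3) - 4*log(x + 5) - 4*sin(5*sin(x))/5 - 4*atan(x/3)/3.


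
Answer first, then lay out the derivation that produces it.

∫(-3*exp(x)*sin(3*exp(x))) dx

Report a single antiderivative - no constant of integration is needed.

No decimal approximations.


The answer is cos(3*exp(x)).
Step 1. Substitute u = exp(x), turning ∫(-3*exp(x)*sin(3*exp(x))) dx into ∫(-3*sin(3*u)) du: now ∫(-3*sin(3*u)) du.
Step 2. Evaluate the standard form: now cos(3*u).
Step 3. Substitute back u = exp(x): now cos(3*exp(x)).
Answer: cos(3*exp(x)).


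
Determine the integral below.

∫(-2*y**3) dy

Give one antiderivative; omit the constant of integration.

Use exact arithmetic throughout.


Answer: -y**4/2.


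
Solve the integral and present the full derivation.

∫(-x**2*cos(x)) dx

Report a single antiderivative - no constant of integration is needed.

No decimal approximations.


Step 1. Integrate ∫(-x**2*cos(x)) dx by parts with u = x**2, dv = (-cos(x)) dx, so v = -sin(x): now -x**2*sin(x) + ∫(2*x*sin(x)) dx.
Step 2. Integrate ∫(2*x*sin(x)) dx by parts with u = x, dv = (2*sin(x)) dx, so v = -2*cos(x): now -x**2*sin(x) - 2*x*cos(x) + ∫(2*cos(x)) dx.
Step 3. Evaluate the standard form: now -x**2*sin(x) - 2*x*cos(x) + 2*sin(x).
Answer: -x**2*sin(x) - 2*x*cos(x) + 2*sin(x).


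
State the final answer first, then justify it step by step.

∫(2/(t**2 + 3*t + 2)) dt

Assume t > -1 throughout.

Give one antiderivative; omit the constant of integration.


The answer is 2*log(t + 1) - 2*log(t + 2).
Step 1. Decompose ∫(2/(t**2 + 3*t + 2)) dt by partial fractions, 2/(t**2 + 3*t + 2) = -2/(t + 2) + 2/(t + 1): now ∫(2/(t + 1)) dt + ∫(-2/(t + 2)) dt.
Step 2. Evaluate the standard form [assuming t > -2]: now -2*log(t + 2) + ∫(2/(t + 1)) dt.
Step 3. Evaluate the standard form [assuming t > -1]: now 2*log(t + 1) - 2*log(t + 2).
Answer: 2*log(t + 1) - 2*log(t + 2).


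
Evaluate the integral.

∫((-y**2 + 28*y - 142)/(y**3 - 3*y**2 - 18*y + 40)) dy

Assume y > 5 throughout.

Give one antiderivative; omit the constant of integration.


Answer: -log(y - 5) + 5*log(y - 2) - 5*log(y + 4).


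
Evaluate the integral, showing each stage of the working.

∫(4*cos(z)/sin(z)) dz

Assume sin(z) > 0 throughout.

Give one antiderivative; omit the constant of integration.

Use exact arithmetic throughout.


Step 1. Substitute u = sin(z), turning ∫(4*cos(z)/sin(z)) dz into ∫(4/u) du: now ∫(4/u) du.
Step 2. Evaluate the standard form [assuming u > 0]: now 4*log(u).
Step 3. Substitute back u = sin(z): now 4*log(sin(z)).
Answer: 4*log(sin(z)).


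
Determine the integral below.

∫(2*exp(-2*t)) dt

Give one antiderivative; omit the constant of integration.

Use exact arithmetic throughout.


Answer: -exp(-2*t).


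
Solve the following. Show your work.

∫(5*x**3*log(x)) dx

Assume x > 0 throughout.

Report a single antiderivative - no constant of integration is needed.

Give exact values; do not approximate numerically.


Step 1. Integrate ∫(5*x**3*log(x)) dx by parts with u = log(x), dv = (5*x**3) dx, so v = 5*x**4/4 [assuming x > 0]: now 5*x**4*log(x)/4 + ∫(-5*x**3/4) dx.
Step 2. Evaluate the standard form: now 5*x**4*log(x)/4 - 5*x**4/16.
Answer: 5*x**4*log(x)/4 - 5*x**4/16.


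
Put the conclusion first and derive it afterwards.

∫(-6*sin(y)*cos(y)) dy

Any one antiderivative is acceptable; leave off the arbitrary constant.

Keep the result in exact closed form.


The answer is -3*sin(y)**2.
Step 1. Substitute u = sin(y), turning ∫(-6*sin(y)*cos(y)) dy into ∫(-6*u) du: now ∫(-6*u) du.
Step 2. Evaluate the standard form: now -3*u**2.
Step 3. Substitute back u = sin(y): now -3*sin(y)**2.
Answer: -3*sin(y)**2.


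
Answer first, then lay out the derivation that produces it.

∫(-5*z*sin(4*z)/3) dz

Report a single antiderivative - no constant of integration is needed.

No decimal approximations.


The answer is 5*z*cos(4*z)/12 - 5*sin(4*z)/48.
Step 1. Integrate ∫(-5*z*sin(4*z)/3) dz by parts with u = z, dv = (-5*sin(4*z)/3) dz, so v = 5*cos(4*z)/12: now 5*z*cos(4*z)/12 + ∫(-5*cos(4*z)/12) dz.
Step 2. Evaluate the standard form: now 5*z*cos(4*z)/12 - 5*sin(4*z)/48.
Answer: 5*z*cos(4*z)/12 - 5*sin(4*z)/48.


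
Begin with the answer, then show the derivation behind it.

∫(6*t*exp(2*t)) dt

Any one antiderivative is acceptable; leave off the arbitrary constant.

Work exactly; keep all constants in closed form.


The answer is 3*t*exp(2*t) - 3*exp(2*t)/2.
Step 1. Integrate ∫(6*t*exp(2*t)) dt by parts with u = t, dv = (6*exp(2*t)) dt, so v = 3*exp(2*t): now 3*t*exp(2*t) + ∫(-3*exp(2*t)) dt.
Step 2. Evaluate the standard form: now 3*t*exp(2*t) - 3*exp(2*t)/2.
Answer: 3*t*exp(2*t) - 3*exp(2*t)/2.


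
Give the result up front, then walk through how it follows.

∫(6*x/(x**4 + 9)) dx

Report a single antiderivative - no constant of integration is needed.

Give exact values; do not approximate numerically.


The answer is atan(x**2/3).
Step 1. Substitute u = x**2, turning ∫(6*x/(x**4 + 9)) dx into ∫(3/(u**2 + 9)) du: now ∫(3/(u**2 + 9)) du.
Step 2. Evaluate the standard form: now atan(u/3).
Step 3. Substitute back u = x**2: now atan(x**2/3).
Answer: atan(x**2/3).


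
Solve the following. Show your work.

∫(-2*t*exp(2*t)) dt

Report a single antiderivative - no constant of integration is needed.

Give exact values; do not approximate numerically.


Step 1. Integrate ∫(-2*t*exp(2*t)) dt by parts with u = t, dv = (-2*exp(2*t)) dt, so v = -exp(2*t): now -t*exp(2*t) + ∫(exp(2*t)) dt.
Step 2. Evaluate the standard form: now -t*exp(2*t) + exp(2*t)/2.
Answer: -t*exp(2*t) + exp(2*t)/2.


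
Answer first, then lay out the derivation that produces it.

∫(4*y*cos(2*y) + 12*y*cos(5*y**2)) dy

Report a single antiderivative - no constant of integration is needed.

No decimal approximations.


The answer is 2*y*sin(2*y) + 6*sin(5*y**2)/5 + cos(2*y).
Step 1. Rewrite: now ∫(4*y*cos(2*y)) dy + ∫(12*y*cos(5*y**2)) dy.
Step 2. Substitute u = y**2, turning ∫(12*y*cos(5*y**2)) dy into ∫(6*cos(5*u)) du: now ∫(4*y*cos(2*y)) dy + ∫(6*cos(5*u)) du.
Step 3. Evaluate the standard form: now 6*sin(5*u)/5 + ∫(4*y*cos(2*y)) dy.
Step 4. Substitute back u = y**2: now 6*sin(5*y**2)/5 + ∫(4*y*cos(2*y)) dy.
Step 5. Integrate ∫(4*y*cos(2*y)) dy by parts with u = y, dv = (4*cos(2*y)) dy, so v = 2*sin(2*y): now 2*y*sin(2*y) + 6*sin(5*y**2)/5 + ∫(-2*sin(2*y)) dy.
Step 6. Evaluate the standard form: now 2*y*sin(2*y) + 6*sin(5*y**2)/5 + cos(2*y).
Answer: 2*y*sin(2*y) + 6*sin(5*y**2)/5 + cos(2*y).


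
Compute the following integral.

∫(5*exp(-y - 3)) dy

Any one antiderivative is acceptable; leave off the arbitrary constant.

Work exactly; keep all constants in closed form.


Answer: -5*exp(-y - 3).


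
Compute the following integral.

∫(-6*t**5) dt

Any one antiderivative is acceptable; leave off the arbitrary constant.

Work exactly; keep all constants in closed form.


Answer: -t**6.


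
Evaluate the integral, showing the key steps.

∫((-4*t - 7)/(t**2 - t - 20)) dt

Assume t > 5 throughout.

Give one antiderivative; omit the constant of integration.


Step 1. Decompose ∫((-4*t - 7)/(t**2 - t - 20)) dt by partial fractions, (-4*t - 7)/(t**2 - t - 20) = -1/(t + 4) - 3/(t - 5): now ∫(-3/(t - 5)) dt + ∫(-1/(t + 4)) dt.
Step 2. Evaluate the standard form [assuming t > -4]: now -log(t + 4) + ∫(-3/(t - 5)) dt.
Step 3. Evaluate the standard form [assuming t > 5]: now -3*log(t - 5) - log(t + 4).
Answer: -3*log(t - 5) - log(t + 4).


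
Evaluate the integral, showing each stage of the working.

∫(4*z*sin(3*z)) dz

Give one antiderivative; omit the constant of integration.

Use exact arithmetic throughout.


Step 1. Integrate ∫(4*z*sin(3*z)) dz by parts with u = z, dv = (4*sin(3*z)) dz, so v = -4*cos(3*z)/3: now -4*z*cos(3*z)/3 + ∫(4*cos(3*z)/3) dz.
Step 2. Evaluate the standard form: now -4*z*cos(3*z)/3 + 4*sin(3*z)/9.
Answer: -4*z*cos(3*z)/3 + 4*sin(3*z)/9.


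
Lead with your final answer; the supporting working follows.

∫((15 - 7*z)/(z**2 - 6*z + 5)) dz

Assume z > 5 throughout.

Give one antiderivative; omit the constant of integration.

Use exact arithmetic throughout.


The answer is -5*log(z - 5) - 2*log(z - 1).
Step 1. Decompose ∫((15 - 7*z)/(z**2 - 6*z + 5)) dz by partial fractions, (15 - 7*z)/(z**2 - 6*z + 5) = -2/(z - 1) - 5/(z - 5): now ∫(-5/(z - 5)) dz + ∫(-2/(z - 1)) dz.
Step 2. Evaluate the standard form [assuming z > 1]: now -2*log(z - 1) + ∫(-5/(z - 5)) dz.
Step 3. Evaluate the standard form [assuming z > 5]: now -5*log(z - 5) - 2*log(z - 1).
Answer: -5*log(z - 5) - 2*log(z - 1).


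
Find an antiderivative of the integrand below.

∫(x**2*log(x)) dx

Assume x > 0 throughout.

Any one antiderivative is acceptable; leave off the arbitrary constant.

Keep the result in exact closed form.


Answer: x**3*log(x)/3 - x**3/9.


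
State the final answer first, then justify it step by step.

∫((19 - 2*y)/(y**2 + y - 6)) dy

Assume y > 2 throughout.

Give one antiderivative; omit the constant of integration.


The answer is 3*log(y - 2) - 5*log(y + 3).
Step 1. Decompose ∫((19 - 2*y)/(y**2 + y - 6)) dy by partial fractions, (19 - 2*y)/(y**2 + y - 6) = -5/(y + 3) + 3/(y - 2): now ∫(3/(y - 2)) dy + ∫(-5/(y + 3)) dy.
Step 2. Evaluate the standard form [assuming y > 2]: now 3*log(y - 2) + ∫(-5/(y + 3)) dy.
Step 3. Evaluate the standard form [assuming y > -3]: now 3*log(y - 2) - 5*log(y + 3).
Answer: 3*log(y - 2) - 5*log(y + 3).


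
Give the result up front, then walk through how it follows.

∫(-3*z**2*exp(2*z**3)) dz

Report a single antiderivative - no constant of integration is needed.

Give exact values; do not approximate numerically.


The answer is -exp(2*z**3)/2.
Step 1. Substitute u = z**3, turning ∫(-3*z**2*exp(2*z**3)) dz into ∫(-exp(2*u)) du: now ∫(-exp(2*u)) du.
Step 2. Evaluate the standard form: now -exp(2*u)/2.
Step 3. Substitute back u = z**3: now -exp(2*z**3)/2.
Answer: -exp(2*z**3)/2.
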